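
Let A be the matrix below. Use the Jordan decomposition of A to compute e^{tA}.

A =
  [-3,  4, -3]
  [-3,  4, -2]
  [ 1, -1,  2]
e^{tA} =
  [t^2*exp(t)/2 - 4*t*exp(t) + exp(t), -t^2*exp(t)/2 + 4*t*exp(t), t^2*exp(t)/2 - 3*t*exp(t)]
  [t^2*exp(t)/2 - 3*t*exp(t), -t^2*exp(t)/2 + 3*t*exp(t) + exp(t), t^2*exp(t)/2 - 2*t*exp(t)]
  [t*exp(t), -t*exp(t), t*exp(t) + exp(t)]

Strategy: write A = P · J · P⁻¹ where J is a Jordan canonical form, so e^{tA} = P · e^{tJ} · P⁻¹, and e^{tJ} can be computed block-by-block.

A has Jordan form
J =
  [1, 1, 0]
  [0, 1, 1]
  [0, 0, 1]
(up to reordering of blocks).

Per-block formulas:
  For a 3×3 Jordan block J_3(1): exp(t · J_3(1)) = e^(1t)·(I + t·N + (t^2/2)·N^2), where N is the 3×3 nilpotent shift.

After assembling e^{tJ} and conjugating by P, we get:

e^{tA} =
  [t^2*exp(t)/2 - 4*t*exp(t) + exp(t), -t^2*exp(t)/2 + 4*t*exp(t), t^2*exp(t)/2 - 3*t*exp(t)]
  [t^2*exp(t)/2 - 3*t*exp(t), -t^2*exp(t)/2 + 3*t*exp(t) + exp(t), t^2*exp(t)/2 - 2*t*exp(t)]
  [t*exp(t), -t*exp(t), t*exp(t) + exp(t)]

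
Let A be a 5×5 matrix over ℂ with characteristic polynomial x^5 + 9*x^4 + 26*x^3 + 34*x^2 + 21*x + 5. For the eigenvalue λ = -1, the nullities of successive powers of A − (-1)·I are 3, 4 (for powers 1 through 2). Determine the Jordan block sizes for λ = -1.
Block sizes for λ = -1: [2, 1, 1]

From the dimensions of kernels of powers, the number of Jordan blocks of size at least j is d_j − d_{j−1} where d_j = dim ker(N^j) (with d_0 = 0). Computing the differences gives [3, 1].
The number of blocks of size exactly k is (#blocks of size ≥ k) − (#blocks of size ≥ k + 1), so the partition is: 2 block(s) of size 1, 1 block(s) of size 2.
In nonincreasing order the block sizes are [2, 1, 1].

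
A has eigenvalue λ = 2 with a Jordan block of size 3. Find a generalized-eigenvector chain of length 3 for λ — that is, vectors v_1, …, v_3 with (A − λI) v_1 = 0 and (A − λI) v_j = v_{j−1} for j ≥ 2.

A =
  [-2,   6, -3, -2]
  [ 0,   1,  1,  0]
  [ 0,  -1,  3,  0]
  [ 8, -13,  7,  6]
A Jordan chain for λ = 2 of length 3:
v_1 = (-1, 0, 0, 2)ᵀ
v_2 = (6, -1, -1, -13)ᵀ
v_3 = (0, 1, 0, 0)ᵀ

Let N = A − (2)·I. We want v_3 with N^3 v_3 = 0 but N^2 v_3 ≠ 0; then v_{j-1} := N · v_j for j = 3, …, 2.

Pick v_3 = (0, 1, 0, 0)ᵀ.
Then v_2 = N · v_3 = (6, -1, -1, -13)ᵀ.
Then v_1 = N · v_2 = (-1, 0, 0, 2)ᵀ.

Sanity check: (A − (2)·I) v_1 = (0, 0, 0, 0)ᵀ = 0. ✓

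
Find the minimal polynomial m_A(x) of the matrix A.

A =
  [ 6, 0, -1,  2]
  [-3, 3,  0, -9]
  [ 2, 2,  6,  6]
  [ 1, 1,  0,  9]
x^3 - 18*x^2 + 108*x - 216

The characteristic polynomial is χ_A(x) = (x - 6)^4, so the eigenvalues are known. The minimal polynomial is
  m_A(x) = Π_λ (x − λ)^{k_λ}
where k_λ is the size of the *largest* Jordan block for λ (equivalently, the smallest k with (A − λI)^k v = 0 for every generalised eigenvector v of λ).

  λ = 6: largest Jordan block has size 3, contributing (x − 6)^3

So m_A(x) = (x - 6)^3 = x^3 - 18*x^2 + 108*x - 216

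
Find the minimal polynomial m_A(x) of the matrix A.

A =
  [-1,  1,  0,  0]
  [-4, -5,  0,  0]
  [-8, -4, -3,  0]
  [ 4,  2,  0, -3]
x^2 + 6*x + 9

The characteristic polynomial is χ_A(x) = (x + 3)^4, so the eigenvalues are known. The minimal polynomial is
  m_A(x) = Π_λ (x − λ)^{k_λ}
where k_λ is the size of the *largest* Jordan block for λ (equivalently, the smallest k with (A − λI)^k v = 0 for every generalised eigenvector v of λ).

  λ = -3: largest Jordan block has size 2, contributing (x + 3)^2

So m_A(x) = (x + 3)^2 = x^2 + 6*x + 9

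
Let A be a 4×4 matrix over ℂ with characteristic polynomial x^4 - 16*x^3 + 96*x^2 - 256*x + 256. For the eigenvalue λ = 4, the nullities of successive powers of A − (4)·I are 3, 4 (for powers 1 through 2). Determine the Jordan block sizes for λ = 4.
Block sizes for λ = 4: [2, 1, 1]

From the dimensions of kernels of powers, the number of Jordan blocks of size at least j is d_j − d_{j−1} where d_j = dim ker(N^j) (with d_0 = 0). Computing the differences gives [3, 1].
The number of blocks of size exactly k is (#blocks of size ≥ k) − (#blocks of size ≥ k + 1), so the partition is: 2 block(s) of size 1, 1 block(s) of size 2.
In nonincreasing order the block sizes are [2, 1, 1].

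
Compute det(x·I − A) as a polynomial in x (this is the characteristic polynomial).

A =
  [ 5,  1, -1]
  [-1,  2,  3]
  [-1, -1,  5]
x^3 - 12*x^2 + 48*x - 64

Expanding det(x·I − A) (e.g. by cofactor expansion or by noting that A is similar to its Jordan form J, which has the same characteristic polynomial as A) gives
  χ_A(x) = x^3 - 12*x^2 + 48*x - 64
which factors as (x - 4)^3. The eigenvalues (with algebraic multiplicities) are λ = 4 with multiplicity 3.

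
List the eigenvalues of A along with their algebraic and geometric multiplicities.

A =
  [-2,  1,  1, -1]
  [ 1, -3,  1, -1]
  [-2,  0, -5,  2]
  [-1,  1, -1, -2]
λ = -3: alg = 4, geom = 2

Step 1 — factor the characteristic polynomial to read off the algebraic multiplicities:
  χ_A(x) = (x + 3)^4

Step 2 — compute geometric multiplicities via the rank-nullity identity g(λ) = n − rank(A − λI):
  rank(A − (-3)·I) = 2, so dim ker(A − (-3)·I) = n − 2 = 2

Summary:
  λ = -3: algebraic multiplicity = 4, geometric multiplicity = 2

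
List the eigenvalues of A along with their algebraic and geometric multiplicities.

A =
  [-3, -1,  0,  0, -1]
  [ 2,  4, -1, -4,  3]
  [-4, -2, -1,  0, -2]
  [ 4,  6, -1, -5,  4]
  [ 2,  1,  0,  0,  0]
λ = -1: alg = 5, geom = 3

Step 1 — factor the characteristic polynomial to read off the algebraic multiplicities:
  χ_A(x) = (x + 1)^5

Step 2 — compute geometric multiplicities via the rank-nullity identity g(λ) = n − rank(A − λI):
  rank(A − (-1)·I) = 2, so dim ker(A − (-1)·I) = n − 2 = 3

Summary:
  λ = -1: algebraic multiplicity = 5, geometric multiplicity = 3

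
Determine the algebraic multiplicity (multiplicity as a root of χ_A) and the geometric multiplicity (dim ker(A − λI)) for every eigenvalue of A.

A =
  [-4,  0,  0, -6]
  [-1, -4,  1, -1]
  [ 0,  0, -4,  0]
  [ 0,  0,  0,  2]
λ = -4: alg = 3, geom = 2; λ = 2: alg = 1, geom = 1

Step 1 — factor the characteristic polynomial to read off the algebraic multiplicities:
  χ_A(x) = (x - 2)*(x + 4)^3

Step 2 — compute geometric multiplicities via the rank-nullity identity g(λ) = n − rank(A − λI):
  rank(A − (-4)·I) = 2, so dim ker(A − (-4)·I) = n − 2 = 2
  rank(A − (2)·I) = 3, so dim ker(A − (2)·I) = n − 3 = 1

Summary:
  λ = -4: algebraic multiplicity = 3, geometric multiplicity = 2
  λ = 2: algebraic multiplicity = 1, geometric multiplicity = 1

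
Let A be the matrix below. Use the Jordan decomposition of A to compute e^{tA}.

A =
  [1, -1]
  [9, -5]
e^{tA} =
  [3*t*exp(-2*t) + exp(-2*t), -t*exp(-2*t)]
  [9*t*exp(-2*t), -3*t*exp(-2*t) + exp(-2*t)]

Strategy: write A = P · J · P⁻¹ where J is a Jordan canonical form, so e^{tA} = P · e^{tJ} · P⁻¹, and e^{tJ} can be computed block-by-block.

A has Jordan form
J =
  [-2,  1]
  [ 0, -2]
(up to reordering of blocks).

Per-block formulas:
  For a 2×2 Jordan block J_2(-2): exp(t · J_2(-2)) = e^(-2t)·(I + t·N), where N is the 2×2 nilpotent shift.

After assembling e^{tJ} and conjugating by P, we get:

e^{tA} =
  [3*t*exp(-2*t) + exp(-2*t), -t*exp(-2*t)]
  [9*t*exp(-2*t), -3*t*exp(-2*t) + exp(-2*t)]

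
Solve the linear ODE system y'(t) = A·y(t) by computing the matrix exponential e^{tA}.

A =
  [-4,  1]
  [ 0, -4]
e^{tA} =
  [exp(-4*t), t*exp(-4*t)]
  [0, exp(-4*t)]

Strategy: write A = P · J · P⁻¹ where J is a Jordan canonical form, so e^{tA} = P · e^{tJ} · P⁻¹, and e^{tJ} can be computed block-by-block.

A has Jordan form
J =
  [-4,  1]
  [ 0, -4]
(up to reordering of blocks).

Per-block formulas:
  For a 2×2 Jordan block J_2(-4): exp(t · J_2(-4)) = e^(-4t)·(I + t·N), where N is the 2×2 nilpotent shift.

After assembling e^{tJ} and conjugating by P, we get:

e^{tA} =
  [exp(-4*t), t*exp(-4*t)]
  [0, exp(-4*t)]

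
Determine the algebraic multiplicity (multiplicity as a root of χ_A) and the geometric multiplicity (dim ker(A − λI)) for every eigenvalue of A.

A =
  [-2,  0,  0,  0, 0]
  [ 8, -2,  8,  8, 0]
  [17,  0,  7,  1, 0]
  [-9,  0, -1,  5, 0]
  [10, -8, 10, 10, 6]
λ = -2: alg = 2, geom = 2; λ = 6: alg = 3, geom = 2

Step 1 — factor the characteristic polynomial to read off the algebraic multiplicities:
  χ_A(x) = (x - 6)^3*(x + 2)^2

Step 2 — compute geometric multiplicities via the rank-nullity identity g(λ) = n − rank(A − λI):
  rank(A − (-2)·I) = 3, so dim ker(A − (-2)·I) = n − 3 = 2
  rank(A − (6)·I) = 3, so dim ker(A − (6)·I) = n − 3 = 2

Summary:
  λ = -2: algebraic multiplicity = 2, geometric multiplicity = 2
  λ = 6: algebraic multiplicity = 3, geometric multiplicity = 2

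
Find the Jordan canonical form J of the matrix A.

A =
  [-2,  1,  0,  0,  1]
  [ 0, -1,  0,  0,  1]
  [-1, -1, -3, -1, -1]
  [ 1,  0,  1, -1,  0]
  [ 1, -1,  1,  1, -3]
J_3(-2) ⊕ J_1(-2) ⊕ J_1(-2)

The characteristic polynomial is
  det(x·I − A) = x^5 + 10*x^4 + 40*x^3 + 80*x^2 + 80*x + 32 = (x + 2)^5

Eigenvalues and multiplicities (the geometric multiplicity of λ is n − rank(A − λI), which equals the number of Jordan blocks for λ):
  λ = -2: algebraic multiplicity = 5, geometric multiplicity = 3

Determining the block sizes for each eigenvalue:
  λ = -2: with am = 5 and gm = 3, the partition is not yet determined (e.g. several partitions of 5 into 3 parts exist). Let N = A − (-2)·I. Computing rank(N^1) = 2, rank(N^2) = 1, rank(N^3) = 0; the number of blocks of size ≥ j is rank(N^{j−1}) − rank(N^j), giving [3, 1, 1]. So we have 1 block(s) of size 3, 2 block(s) of size 1 → block sizes [3, 1, 1]

Assembling the blocks gives a Jordan form
J =
  [-2,  1,  0,  0,  0]
  [ 0, -2,  1,  0,  0]
  [ 0,  0, -2,  0,  0]
  [ 0,  0,  0, -2,  0]
  [ 0,  0,  0,  0, -2]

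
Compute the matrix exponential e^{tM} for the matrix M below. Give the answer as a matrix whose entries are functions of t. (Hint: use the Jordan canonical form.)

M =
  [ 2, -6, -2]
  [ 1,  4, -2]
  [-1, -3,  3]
e^{tM} =
  [-2*t*exp(4*t) + exp(4*t), -2*exp(4*t) + 2*exp(t), 4*t*exp(4*t) - 2*exp(4*t) + 2*exp(t)]
  [t*exp(4*t), exp(4*t), -2*t*exp(4*t)]
  [-t*exp(4*t), -exp(4*t) + exp(t), 2*t*exp(4*t) + exp(t)]

Strategy: write M = P · J · P⁻¹ where J is a Jordan canonical form, so e^{tM} = P · e^{tJ} · P⁻¹, and e^{tJ} can be computed block-by-block.

M has Jordan form
J =
  [1, 0, 0]
  [0, 4, 1]
  [0, 0, 4]
(up to reordering of blocks).

Per-block formulas:
  For a 1×1 block at λ = 1: exp(t · [1]) = [e^(1t)].
  For a 2×2 Jordan block J_2(4): exp(t · J_2(4)) = e^(4t)·(I + t·N), where N is the 2×2 nilpotent shift.

After assembling e^{tJ} and conjugating by P, we get:

e^{tM} =
  [-2*t*exp(4*t) + exp(4*t), -2*exp(4*t) + 2*exp(t), 4*t*exp(4*t) - 2*exp(4*t) + 2*exp(t)]
  [t*exp(4*t), exp(4*t), -2*t*exp(4*t)]
  [-t*exp(4*t), -exp(4*t) + exp(t), 2*t*exp(4*t) + exp(t)]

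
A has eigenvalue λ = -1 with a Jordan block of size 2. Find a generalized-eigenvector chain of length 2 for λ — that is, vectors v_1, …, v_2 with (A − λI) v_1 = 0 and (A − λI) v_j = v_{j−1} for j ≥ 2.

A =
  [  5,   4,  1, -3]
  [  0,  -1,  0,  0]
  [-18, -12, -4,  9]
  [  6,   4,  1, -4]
A Jordan chain for λ = -1 of length 2:
v_1 = (6, 0, -18, 6)ᵀ
v_2 = (1, 0, 0, 0)ᵀ

Let N = A − (-1)·I. We want v_2 with N^2 v_2 = 0 but N^1 v_2 ≠ 0; then v_{j-1} := N · v_j for j = 2, …, 2.

Pick v_2 = (1, 0, 0, 0)ᵀ.
Then v_1 = N · v_2 = (6, 0, -18, 6)ᵀ.

Sanity check: (A − (-1)·I) v_1 = (0, 0, 0, 0)ᵀ = 0. ✓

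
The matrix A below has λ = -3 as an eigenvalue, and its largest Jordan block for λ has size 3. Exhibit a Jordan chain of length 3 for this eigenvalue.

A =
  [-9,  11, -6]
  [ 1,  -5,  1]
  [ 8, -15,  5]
A Jordan chain for λ = -3 of length 3:
v_1 = (-1, 0, 1)ᵀ
v_2 = (-6, 1, 8)ᵀ
v_3 = (1, 0, 0)ᵀ

Let N = A − (-3)·I. We want v_3 with N^3 v_3 = 0 but N^2 v_3 ≠ 0; then v_{j-1} := N · v_j for j = 3, …, 2.

Pick v_3 = (1, 0, 0)ᵀ.
Then v_2 = N · v_3 = (-6, 1, 8)ᵀ.
Then v_1 = N · v_2 = (-1, 0, 1)ᵀ.

Sanity check: (A − (-3)·I) v_1 = (0, 0, 0)ᵀ = 0. ✓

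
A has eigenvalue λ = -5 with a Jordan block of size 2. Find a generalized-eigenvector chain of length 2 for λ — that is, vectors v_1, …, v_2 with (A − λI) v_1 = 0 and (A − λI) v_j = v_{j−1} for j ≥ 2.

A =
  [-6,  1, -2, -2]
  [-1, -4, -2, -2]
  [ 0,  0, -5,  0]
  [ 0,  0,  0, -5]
A Jordan chain for λ = -5 of length 2:
v_1 = (-1, -1, 0, 0)ᵀ
v_2 = (1, 0, 0, 0)ᵀ

Let N = A − (-5)·I. We want v_2 with N^2 v_2 = 0 but N^1 v_2 ≠ 0; then v_{j-1} := N · v_j for j = 2, …, 2.

Pick v_2 = (1, 0, 0, 0)ᵀ.
Then v_1 = N · v_2 = (-1, -1, 0, 0)ᵀ.

Sanity check: (A − (-5)·I) v_1 = (0, 0, 0, 0)ᵀ = 0. ✓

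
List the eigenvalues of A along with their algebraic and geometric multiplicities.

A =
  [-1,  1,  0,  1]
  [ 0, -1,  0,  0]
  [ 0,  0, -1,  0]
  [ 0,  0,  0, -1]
λ = -1: alg = 4, geom = 3

Step 1 — factor the characteristic polynomial to read off the algebraic multiplicities:
  χ_A(x) = (x + 1)^4

Step 2 — compute geometric multiplicities via the rank-nullity identity g(λ) = n − rank(A − λI):
  rank(A − (-1)·I) = 1, so dim ker(A − (-1)·I) = n − 1 = 3

Summary:
  λ = -1: algebraic multiplicity = 4, geometric multiplicity = 3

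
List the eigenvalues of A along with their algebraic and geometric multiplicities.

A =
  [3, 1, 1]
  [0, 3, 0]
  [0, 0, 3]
λ = 3: alg = 3, geom = 2

Step 1 — factor the characteristic polynomial to read off the algebraic multiplicities:
  χ_A(x) = (x - 3)^3

Step 2 — compute geometric multiplicities via the rank-nullity identity g(λ) = n − rank(A − λI):
  rank(A − (3)·I) = 1, so dim ker(A − (3)·I) = n − 1 = 2

Summary:
  λ = 3: algebraic multiplicity = 3, geometric multiplicity = 2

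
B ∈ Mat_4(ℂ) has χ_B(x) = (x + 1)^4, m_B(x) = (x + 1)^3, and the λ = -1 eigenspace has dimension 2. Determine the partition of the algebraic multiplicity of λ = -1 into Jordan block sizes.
Block sizes for λ = -1: [3, 1]

Step 1 — from the characteristic polynomial, algebraic multiplicity of λ = -1 is 4. From dim ker(B − (-1)·I) = 2, there are exactly 2 Jordan blocks for λ = -1.
Step 2 — from the minimal polynomial, the factor (x + 1)^3 tells us the largest block for λ = -1 has size 3.
Step 3 — with total size 4, 2 blocks, and largest block 3, the block sizes (in nonincreasing order) are [3, 1].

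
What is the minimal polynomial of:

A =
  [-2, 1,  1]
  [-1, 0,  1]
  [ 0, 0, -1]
x^2 + 2*x + 1

The characteristic polynomial is χ_A(x) = (x + 1)^3, so the eigenvalues are known. The minimal polynomial is
  m_A(x) = Π_λ (x − λ)^{k_λ}
where k_λ is the size of the *largest* Jordan block for λ (equivalently, the smallest k with (A − λI)^k v = 0 for every generalised eigenvector v of λ).

  λ = -1: largest Jordan block has size 2, contributing (x + 1)^2

So m_A(x) = (x + 1)^2 = x^2 + 2*x + 1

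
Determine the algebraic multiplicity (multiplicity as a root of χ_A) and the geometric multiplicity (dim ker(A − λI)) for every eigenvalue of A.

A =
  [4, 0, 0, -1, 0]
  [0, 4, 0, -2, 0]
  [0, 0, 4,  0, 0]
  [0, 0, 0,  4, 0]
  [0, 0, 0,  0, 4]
λ = 4: alg = 5, geom = 4

Step 1 — factor the characteristic polynomial to read off the algebraic multiplicities:
  χ_A(x) = (x - 4)^5

Step 2 — compute geometric multiplicities via the rank-nullity identity g(λ) = n − rank(A − λI):
  rank(A − (4)·I) = 1, so dim ker(A − (4)·I) = n − 1 = 4

Summary:
  λ = 4: algebraic multiplicity = 5, geometric multiplicity = 4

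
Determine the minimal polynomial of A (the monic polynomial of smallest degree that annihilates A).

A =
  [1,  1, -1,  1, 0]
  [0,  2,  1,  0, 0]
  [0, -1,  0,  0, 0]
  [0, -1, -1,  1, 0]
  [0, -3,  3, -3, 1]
x^3 - 3*x^2 + 3*x - 1

The characteristic polynomial is χ_A(x) = (x - 1)^5, so the eigenvalues are known. The minimal polynomial is
  m_A(x) = Π_λ (x − λ)^{k_λ}
where k_λ is the size of the *largest* Jordan block for λ (equivalently, the smallest k with (A − λI)^k v = 0 for every generalised eigenvector v of λ).

  λ = 1: largest Jordan block has size 3, contributing (x − 1)^3

So m_A(x) = (x - 1)^3 = x^3 - 3*x^2 + 3*x - 1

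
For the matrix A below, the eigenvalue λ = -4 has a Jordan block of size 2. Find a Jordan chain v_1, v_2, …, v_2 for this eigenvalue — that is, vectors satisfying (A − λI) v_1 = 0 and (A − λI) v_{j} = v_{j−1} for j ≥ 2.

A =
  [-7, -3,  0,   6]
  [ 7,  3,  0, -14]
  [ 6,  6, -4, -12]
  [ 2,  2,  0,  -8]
A Jordan chain for λ = -4 of length 2:
v_1 = (-3, 7, 6, 2)ᵀ
v_2 = (1, 0, 0, 0)ᵀ

Let N = A − (-4)·I. We want v_2 with N^2 v_2 = 0 but N^1 v_2 ≠ 0; then v_{j-1} := N · v_j for j = 2, …, 2.

Pick v_2 = (1, 0, 0, 0)ᵀ.
Then v_1 = N · v_2 = (-3, 7, 6, 2)ᵀ.

Sanity check: (A − (-4)·I) v_1 = (0, 0, 0, 0)ᵀ = 0. ✓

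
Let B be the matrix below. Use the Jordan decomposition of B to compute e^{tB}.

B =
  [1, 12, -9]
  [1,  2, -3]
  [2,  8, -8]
e^{tB} =
  [3*exp(-t) - 2*exp(-2*t), 12*exp(-t) - 12*exp(-2*t), -9*exp(-t) + 9*exp(-2*t)]
  [exp(-t) - exp(-2*t), 4*exp(-t) - 3*exp(-2*t), -3*exp(-t) + 3*exp(-2*t)]
  [2*exp(-t) - 2*exp(-2*t), 8*exp(-t) - 8*exp(-2*t), -6*exp(-t) + 7*exp(-2*t)]

Strategy: write B = P · J · P⁻¹ where J is a Jordan canonical form, so e^{tB} = P · e^{tJ} · P⁻¹, and e^{tJ} can be computed block-by-block.

B has Jordan form
J =
  [-2,  0,  0]
  [ 0, -2,  0]
  [ 0,  0, -1]
(up to reordering of blocks).

Per-block formulas:
  For a 1×1 block at λ = -2: exp(t · [-2]) = [e^(-2t)].
  For a 1×1 block at λ = -1: exp(t · [-1]) = [e^(-1t)].

After assembling e^{tJ} and conjugating by P, we get:

e^{tB} =
  [3*exp(-t) - 2*exp(-2*t), 12*exp(-t) - 12*exp(-2*t), -9*exp(-t) + 9*exp(-2*t)]
  [exp(-t) - exp(-2*t), 4*exp(-t) - 3*exp(-2*t), -3*exp(-t) + 3*exp(-2*t)]
  [2*exp(-t) - 2*exp(-2*t), 8*exp(-t) - 8*exp(-2*t), -6*exp(-t) + 7*exp(-2*t)]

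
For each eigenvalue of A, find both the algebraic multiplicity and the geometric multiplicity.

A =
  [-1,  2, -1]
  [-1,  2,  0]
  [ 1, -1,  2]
λ = 1: alg = 3, geom = 1

Step 1 — factor the characteristic polynomial to read off the algebraic multiplicities:
  χ_A(x) = (x - 1)^3

Step 2 — compute geometric multiplicities via the rank-nullity identity g(λ) = n − rank(A − λI):
  rank(A − (1)·I) = 2, so dim ker(A − (1)·I) = n − 2 = 1

Summary:
  λ = 1: algebraic multiplicity = 3, geometric multiplicity = 1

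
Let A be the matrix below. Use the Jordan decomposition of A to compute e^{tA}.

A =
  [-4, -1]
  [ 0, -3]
e^{tA} =
  [exp(-4*t), -exp(-3*t) + exp(-4*t)]
  [0, exp(-3*t)]

Strategy: write A = P · J · P⁻¹ where J is a Jordan canonical form, so e^{tA} = P · e^{tJ} · P⁻¹, and e^{tJ} can be computed block-by-block.

A has Jordan form
J =
  [-4,  0]
  [ 0, -3]
(up to reordering of blocks).

Per-block formulas:
  For a 1×1 block at λ = -3: exp(t · [-3]) = [e^(-3t)].
  For a 1×1 block at λ = -4: exp(t · [-4]) = [e^(-4t)].

After assembling e^{tJ} and conjugating by P, we get:

e^{tA} =
  [exp(-4*t), -exp(-3*t) + exp(-4*t)]
  [0, exp(-3*t)]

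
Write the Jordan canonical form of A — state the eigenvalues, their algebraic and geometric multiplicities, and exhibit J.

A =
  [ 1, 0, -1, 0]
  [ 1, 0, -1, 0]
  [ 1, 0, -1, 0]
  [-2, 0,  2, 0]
J_2(0) ⊕ J_1(0) ⊕ J_1(0)

The characteristic polynomial is
  det(x·I − A) = x^4

Eigenvalues and multiplicities (the geometric multiplicity of λ is n − rank(A − λI), which equals the number of Jordan blocks for λ):
  λ = 0: algebraic multiplicity = 4, geometric multiplicity = 3

Determining the block sizes for each eigenvalue:
  λ = 0: 3 blocks summing to 4 forces exactly one block of size 2 and the rest size 1 → block sizes [2, 1, 1]

Assembling the blocks gives a Jordan form
J =
  [0, 1, 0, 0]
  [0, 0, 0, 0]
  [0, 0, 0, 0]
  [0, 0, 0, 0]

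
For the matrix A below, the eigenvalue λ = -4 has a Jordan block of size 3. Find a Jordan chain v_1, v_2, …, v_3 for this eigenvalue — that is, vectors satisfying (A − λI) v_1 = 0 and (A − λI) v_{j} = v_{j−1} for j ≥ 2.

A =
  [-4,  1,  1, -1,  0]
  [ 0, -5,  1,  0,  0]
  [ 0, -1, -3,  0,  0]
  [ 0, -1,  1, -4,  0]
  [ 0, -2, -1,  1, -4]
A Jordan chain for λ = -4 of length 3:
v_1 = (-1, 0, 0, 0, 2)ᵀ
v_2 = (1, -1, -1, -1, -2)ᵀ
v_3 = (0, 1, 0, 0, 0)ᵀ

Let N = A − (-4)·I. We want v_3 with N^3 v_3 = 0 but N^2 v_3 ≠ 0; then v_{j-1} := N · v_j for j = 3, …, 2.

Pick v_3 = (0, 1, 0, 0, 0)ᵀ.
Then v_2 = N · v_3 = (1, -1, -1, -1, -2)ᵀ.
Then v_1 = N · v_2 = (-1, 0, 0, 0, 2)ᵀ.

Sanity check: (A − (-4)·I) v_1 = (0, 0, 0, 0, 0)ᵀ = 0. ✓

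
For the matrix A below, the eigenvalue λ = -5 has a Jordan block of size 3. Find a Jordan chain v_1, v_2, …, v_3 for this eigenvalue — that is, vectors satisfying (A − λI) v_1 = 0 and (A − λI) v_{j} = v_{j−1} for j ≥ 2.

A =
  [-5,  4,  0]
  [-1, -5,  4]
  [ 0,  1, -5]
A Jordan chain for λ = -5 of length 3:
v_1 = (-4, 0, -1)ᵀ
v_2 = (0, -1, 0)ᵀ
v_3 = (1, 0, 0)ᵀ

Let N = A − (-5)·I. We want v_3 with N^3 v_3 = 0 but N^2 v_3 ≠ 0; then v_{j-1} := N · v_j for j = 3, …, 2.

Pick v_3 = (1, 0, 0)ᵀ.
Then v_2 = N · v_3 = (0, -1, 0)ᵀ.
Then v_1 = N · v_2 = (-4, 0, -1)ᵀ.

Sanity check: (A − (-5)·I) v_1 = (0, 0, 0)ᵀ = 0. ✓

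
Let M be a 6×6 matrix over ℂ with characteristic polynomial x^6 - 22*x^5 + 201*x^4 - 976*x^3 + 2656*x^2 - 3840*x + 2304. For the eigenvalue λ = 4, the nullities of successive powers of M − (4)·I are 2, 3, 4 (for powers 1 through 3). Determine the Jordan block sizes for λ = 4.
Block sizes for λ = 4: [3, 1]

From the dimensions of kernels of powers, the number of Jordan blocks of size at least j is d_j − d_{j−1} where d_j = dim ker(N^j) (with d_0 = 0). Computing the differences gives [2, 1, 1].
The number of blocks of size exactly k is (#blocks of size ≥ k) − (#blocks of size ≥ k + 1), so the partition is: 1 block(s) of size 1, 1 block(s) of size 3.
In nonincreasing order the block sizes are [3, 1].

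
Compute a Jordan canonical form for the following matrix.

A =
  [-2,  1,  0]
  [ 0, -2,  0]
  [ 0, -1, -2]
J_2(-2) ⊕ J_1(-2)

The characteristic polynomial is
  det(x·I − A) = x^3 + 6*x^2 + 12*x + 8 = (x + 2)^3

Eigenvalues and multiplicities (the geometric multiplicity of λ is n − rank(A − λI), which equals the number of Jordan blocks for λ):
  λ = -2: algebraic multiplicity = 3, geometric multiplicity = 2

Determining the block sizes for each eigenvalue:
  λ = -2: 2 blocks summing to 3 forces exactly one block of size 2 and the rest size 1 → block sizes [2, 1]

Assembling the blocks gives a Jordan form
J =
  [-2,  1,  0]
  [ 0, -2,  0]
  [ 0,  0, -2]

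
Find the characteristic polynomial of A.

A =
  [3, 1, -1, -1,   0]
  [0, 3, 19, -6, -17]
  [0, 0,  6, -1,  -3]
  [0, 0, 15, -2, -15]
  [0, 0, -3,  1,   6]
x^5 - 16*x^4 + 102*x^3 - 324*x^2 + 513*x - 324

Expanding det(x·I − A) (e.g. by cofactor expansion or by noting that A is similar to its Jordan form J, which has the same characteristic polynomial as A) gives
  χ_A(x) = x^5 - 16*x^4 + 102*x^3 - 324*x^2 + 513*x - 324
which factors as (x - 4)*(x - 3)^4. The eigenvalues (with algebraic multiplicities) are λ = 3 with multiplicity 4, λ = 4 with multiplicity 1.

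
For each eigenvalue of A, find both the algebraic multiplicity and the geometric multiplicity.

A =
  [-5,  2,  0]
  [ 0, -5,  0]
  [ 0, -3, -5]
λ = -5: alg = 3, geom = 2

Step 1 — factor the characteristic polynomial to read off the algebraic multiplicities:
  χ_A(x) = (x + 5)^3

Step 2 — compute geometric multiplicities via the rank-nullity identity g(λ) = n − rank(A − λI):
  rank(A − (-5)·I) = 1, so dim ker(A − (-5)·I) = n − 1 = 2

Summary:
  λ = -5: algebraic multiplicity = 3, geometric multiplicity = 2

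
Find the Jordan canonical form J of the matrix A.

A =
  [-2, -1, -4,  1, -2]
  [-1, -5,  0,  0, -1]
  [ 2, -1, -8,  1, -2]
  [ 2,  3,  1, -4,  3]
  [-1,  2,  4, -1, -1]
J_3(-4) ⊕ J_2(-4)

The characteristic polynomial is
  det(x·I − A) = x^5 + 20*x^4 + 160*x^3 + 640*x^2 + 1280*x + 1024 = (x + 4)^5

Eigenvalues and multiplicities (the geometric multiplicity of λ is n − rank(A − λI), which equals the number of Jordan blocks for λ):
  λ = -4: algebraic multiplicity = 5, geometric multiplicity = 2

Determining the block sizes for each eigenvalue:
  λ = -4: with am = 5 and gm = 2, the partition is not yet determined (e.g. several partitions of 5 into 2 parts exist). Let N = A − (-4)·I. Computing rank(N^1) = 3, rank(N^2) = 1, rank(N^3) = 0; the number of blocks of size ≥ j is rank(N^{j−1}) − rank(N^j), giving [2, 2, 1]. So we have 1 block(s) of size 3, 1 block(s) of size 2 → block sizes [3, 2]

Assembling the blocks gives a Jordan form
J =
  [-4,  1,  0,  0,  0]
  [ 0, -4,  1,  0,  0]
  [ 0,  0, -4,  0,  0]
  [ 0,  0,  0, -4,  1]
  [ 0,  0,  0,  0, -4]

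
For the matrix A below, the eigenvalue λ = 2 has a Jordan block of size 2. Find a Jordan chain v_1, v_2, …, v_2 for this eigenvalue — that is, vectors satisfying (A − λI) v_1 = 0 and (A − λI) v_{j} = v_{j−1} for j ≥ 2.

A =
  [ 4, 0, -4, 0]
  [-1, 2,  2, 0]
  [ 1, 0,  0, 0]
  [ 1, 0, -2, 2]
A Jordan chain for λ = 2 of length 2:
v_1 = (2, -1, 1, 1)ᵀ
v_2 = (1, 0, 0, 0)ᵀ

Let N = A − (2)·I. We want v_2 with N^2 v_2 = 0 but N^1 v_2 ≠ 0; then v_{j-1} := N · v_j for j = 2, …, 2.

Pick v_2 = (1, 0, 0, 0)ᵀ.
Then v_1 = N · v_2 = (2, -1, 1, 1)ᵀ.

Sanity check: (A − (2)·I) v_1 = (0, 0, 0, 0)ᵀ = 0. ✓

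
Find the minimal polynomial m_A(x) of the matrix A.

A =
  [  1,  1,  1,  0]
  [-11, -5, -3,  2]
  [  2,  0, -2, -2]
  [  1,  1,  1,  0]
x^3 + 4*x^2 + 4*x

The characteristic polynomial is χ_A(x) = x*(x + 2)^3, so the eigenvalues are known. The minimal polynomial is
  m_A(x) = Π_λ (x − λ)^{k_λ}
where k_λ is the size of the *largest* Jordan block for λ (equivalently, the smallest k with (A − λI)^k v = 0 for every generalised eigenvector v of λ).

  λ = -2: largest Jordan block has size 2, contributing (x + 2)^2
  λ = 0: largest Jordan block has size 1, contributing (x − 0)

So m_A(x) = x*(x + 2)^2 = x^3 + 4*x^2 + 4*x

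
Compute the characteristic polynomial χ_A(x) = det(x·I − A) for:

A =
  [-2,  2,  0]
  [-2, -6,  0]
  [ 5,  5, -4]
x^3 + 12*x^2 + 48*x + 64

Expanding det(x·I − A) (e.g. by cofactor expansion or by noting that A is similar to its Jordan form J, which has the same characteristic polynomial as A) gives
  χ_A(x) = x^3 + 12*x^2 + 48*x + 64
which factors as (x + 4)^3. The eigenvalues (with algebraic multiplicities) are λ = -4 with multiplicity 3.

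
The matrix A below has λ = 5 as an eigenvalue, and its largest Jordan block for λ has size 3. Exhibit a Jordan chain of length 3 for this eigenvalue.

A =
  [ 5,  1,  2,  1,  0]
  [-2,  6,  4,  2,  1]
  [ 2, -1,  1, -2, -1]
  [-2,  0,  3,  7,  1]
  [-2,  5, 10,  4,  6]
A Jordan chain for λ = 5 of length 3:
v_1 = (-1, 0, 0, 0, -2)ᵀ
v_2 = (1, 1, -1, 0, 5)ᵀ
v_3 = (0, 1, 0, 0, 0)ᵀ

Let N = A − (5)·I. We want v_3 with N^3 v_3 = 0 but N^2 v_3 ≠ 0; then v_{j-1} := N · v_j for j = 3, …, 2.

Pick v_3 = (0, 1, 0, 0, 0)ᵀ.
Then v_2 = N · v_3 = (1, 1, -1, 0, 5)ᵀ.
Then v_1 = N · v_2 = (-1, 0, 0, 0, -2)ᵀ.

Sanity check: (A − (5)·I) v_1 = (0, 0, 0, 0, 0)ᵀ = 0. ✓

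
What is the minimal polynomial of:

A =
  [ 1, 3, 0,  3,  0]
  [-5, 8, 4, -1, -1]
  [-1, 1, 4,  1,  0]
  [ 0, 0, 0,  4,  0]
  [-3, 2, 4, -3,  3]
x^3 - 12*x^2 + 48*x - 64

The characteristic polynomial is χ_A(x) = (x - 4)^5, so the eigenvalues are known. The minimal polynomial is
  m_A(x) = Π_λ (x − λ)^{k_λ}
where k_λ is the size of the *largest* Jordan block for λ (equivalently, the smallest k with (A − λI)^k v = 0 for every generalised eigenvector v of λ).

  λ = 4: largest Jordan block has size 3, contributing (x − 4)^3

So m_A(x) = (x - 4)^3 = x^3 - 12*x^2 + 48*x - 64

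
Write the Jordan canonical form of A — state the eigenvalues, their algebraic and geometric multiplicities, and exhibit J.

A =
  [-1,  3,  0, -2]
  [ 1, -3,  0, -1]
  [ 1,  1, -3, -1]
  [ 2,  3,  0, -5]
J_3(-3) ⊕ J_1(-3)

The characteristic polynomial is
  det(x·I − A) = x^4 + 12*x^3 + 54*x^2 + 108*x + 81 = (x + 3)^4

Eigenvalues and multiplicities (the geometric multiplicity of λ is n − rank(A − λI), which equals the number of Jordan blocks for λ):
  λ = -3: algebraic multiplicity = 4, geometric multiplicity = 2

Determining the block sizes for each eigenvalue:
  λ = -3: with am = 4 and gm = 2, the partition is not yet determined (e.g. several partitions of 4 into 2 parts exist). Let N = A − (-3)·I. Computing rank(N^1) = 2, rank(N^2) = 1, rank(N^3) = 0; the number of blocks of size ≥ j is rank(N^{j−1}) − rank(N^j), giving [2, 1, 1]. So we have 1 block(s) of size 3, 1 block(s) of size 1 → block sizes [3, 1]

Assembling the blocks gives a Jordan form
J =
  [-3,  1,  0,  0]
  [ 0, -3,  1,  0]
  [ 0,  0, -3,  0]
  [ 0,  0,  0, -3]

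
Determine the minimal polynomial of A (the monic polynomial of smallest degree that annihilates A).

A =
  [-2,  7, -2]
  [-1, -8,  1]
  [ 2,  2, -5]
x^3 + 15*x^2 + 75*x + 125

The characteristic polynomial is χ_A(x) = (x + 5)^3, so the eigenvalues are known. The minimal polynomial is
  m_A(x) = Π_λ (x − λ)^{k_λ}
where k_λ is the size of the *largest* Jordan block for λ (equivalently, the smallest k with (A − λI)^k v = 0 for every generalised eigenvector v of λ).

  λ = -5: largest Jordan block has size 3, contributing (x + 5)^3

So m_A(x) = (x + 5)^3 = x^3 + 15*x^2 + 75*x + 125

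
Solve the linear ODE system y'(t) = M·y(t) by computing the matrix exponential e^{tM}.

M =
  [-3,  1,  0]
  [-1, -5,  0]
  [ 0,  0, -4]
e^{tM} =
  [t*exp(-4*t) + exp(-4*t), t*exp(-4*t), 0]
  [-t*exp(-4*t), -t*exp(-4*t) + exp(-4*t), 0]
  [0, 0, exp(-4*t)]

Strategy: write M = P · J · P⁻¹ where J is a Jordan canonical form, so e^{tM} = P · e^{tJ} · P⁻¹, and e^{tJ} can be computed block-by-block.

M has Jordan form
J =
  [-4,  1,  0]
  [ 0, -4,  0]
  [ 0,  0, -4]
(up to reordering of blocks).

Per-block formulas:
  For a 2×2 Jordan block J_2(-4): exp(t · J_2(-4)) = e^(-4t)·(I + t·N), where N is the 2×2 nilpotent shift.
  For a 1×1 block at λ = -4: exp(t · [-4]) = [e^(-4t)].

After assembling e^{tJ} and conjugating by P, we get:

e^{tM} =
  [t*exp(-4*t) + exp(-4*t), t*exp(-4*t), 0]
  [-t*exp(-4*t), -t*exp(-4*t) + exp(-4*t), 0]
  [0, 0, exp(-4*t)]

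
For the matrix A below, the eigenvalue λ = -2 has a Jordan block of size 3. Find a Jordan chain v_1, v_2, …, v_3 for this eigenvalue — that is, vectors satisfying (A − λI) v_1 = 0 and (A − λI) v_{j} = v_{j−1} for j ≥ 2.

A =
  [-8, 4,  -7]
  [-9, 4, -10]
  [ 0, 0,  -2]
A Jordan chain for λ = -2 of length 3:
v_1 = (2, 3, 0)ᵀ
v_2 = (-7, -10, 0)ᵀ
v_3 = (0, 0, 1)ᵀ

Let N = A − (-2)·I. We want v_3 with N^3 v_3 = 0 but N^2 v_3 ≠ 0; then v_{j-1} := N · v_j for j = 3, …, 2.

Pick v_3 = (0, 0, 1)ᵀ.
Then v_2 = N · v_3 = (-7, -10, 0)ᵀ.
Then v_1 = N · v_2 = (2, 3, 0)ᵀ.

Sanity check: (A − (-2)·I) v_1 = (0, 0, 0)ᵀ = 0. ✓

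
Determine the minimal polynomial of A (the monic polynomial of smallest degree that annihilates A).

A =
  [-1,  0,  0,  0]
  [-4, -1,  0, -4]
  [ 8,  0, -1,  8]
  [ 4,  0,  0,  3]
x^2 - 2*x - 3

The characteristic polynomial is χ_A(x) = (x - 3)*(x + 1)^3, so the eigenvalues are known. The minimal polynomial is
  m_A(x) = Π_λ (x − λ)^{k_λ}
where k_λ is the size of the *largest* Jordan block for λ (equivalently, the smallest k with (A − λI)^k v = 0 for every generalised eigenvector v of λ).

  λ = -1: largest Jordan block has size 1, contributing (x + 1)
  λ = 3: largest Jordan block has size 1, contributing (x − 3)

So m_A(x) = (x - 3)*(x + 1) = x^2 - 2*x - 3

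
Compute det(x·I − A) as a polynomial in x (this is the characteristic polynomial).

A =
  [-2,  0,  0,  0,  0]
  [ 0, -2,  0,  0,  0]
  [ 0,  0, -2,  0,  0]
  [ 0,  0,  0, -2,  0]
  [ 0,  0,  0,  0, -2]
x^5 + 10*x^4 + 40*x^3 + 80*x^2 + 80*x + 32

Expanding det(x·I − A) (e.g. by cofactor expansion or by noting that A is similar to its Jordan form J, which has the same characteristic polynomial as A) gives
  χ_A(x) = x^5 + 10*x^4 + 40*x^3 + 80*x^2 + 80*x + 32
which factors as (x + 2)^5. The eigenvalues (with algebraic multiplicities) are λ = -2 with multiplicity 5.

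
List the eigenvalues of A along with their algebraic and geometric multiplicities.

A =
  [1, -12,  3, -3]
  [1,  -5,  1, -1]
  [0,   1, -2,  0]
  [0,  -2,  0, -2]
λ = -2: alg = 4, geom = 2

Step 1 — factor the characteristic polynomial to read off the algebraic multiplicities:
  χ_A(x) = (x + 2)^4

Step 2 — compute geometric multiplicities via the rank-nullity identity g(λ) = n − rank(A − λI):
  rank(A − (-2)·I) = 2, so dim ker(A − (-2)·I) = n − 2 = 2

Summary:
  λ = -2: algebraic multiplicity = 4, geometric multiplicity = 2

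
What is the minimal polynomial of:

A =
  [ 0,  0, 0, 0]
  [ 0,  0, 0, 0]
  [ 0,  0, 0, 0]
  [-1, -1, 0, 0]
x^2

The characteristic polynomial is χ_A(x) = x^4, so the eigenvalues are known. The minimal polynomial is
  m_A(x) = Π_λ (x − λ)^{k_λ}
where k_λ is the size of the *largest* Jordan block for λ (equivalently, the smallest k with (A − λI)^k v = 0 for every generalised eigenvector v of λ).

  λ = 0: largest Jordan block has size 2, contributing (x − 0)^2

So m_A(x) = x^2 = x^2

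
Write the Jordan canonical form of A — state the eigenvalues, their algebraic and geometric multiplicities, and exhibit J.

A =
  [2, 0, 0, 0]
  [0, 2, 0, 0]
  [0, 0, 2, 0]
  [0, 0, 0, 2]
J_1(2) ⊕ J_1(2) ⊕ J_1(2) ⊕ J_1(2)

The characteristic polynomial is
  det(x·I − A) = x^4 - 8*x^3 + 24*x^2 - 32*x + 16 = (x - 2)^4

Eigenvalues and multiplicities (the geometric multiplicity of λ is n − rank(A − λI), which equals the number of Jordan blocks for λ):
  λ = 2: algebraic multiplicity = 4, geometric multiplicity = 4

Determining the block sizes for each eigenvalue:
  λ = 2: gm = am = 4, so every block has size 1 → block sizes [1, 1, 1, 1]

Assembling the blocks gives a Jordan form
J =
  [2, 0, 0, 0]
  [0, 2, 0, 0]
  [0, 0, 2, 0]
  [0, 0, 0, 2]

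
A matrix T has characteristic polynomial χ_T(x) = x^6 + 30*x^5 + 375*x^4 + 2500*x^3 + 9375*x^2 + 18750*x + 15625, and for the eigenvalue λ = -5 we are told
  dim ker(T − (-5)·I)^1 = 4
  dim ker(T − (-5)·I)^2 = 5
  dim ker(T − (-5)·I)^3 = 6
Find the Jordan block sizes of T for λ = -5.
Block sizes for λ = -5: [3, 1, 1, 1]

From the dimensions of kernels of powers, the number of Jordan blocks of size at least j is d_j − d_{j−1} where d_j = dim ker(N^j) (with d_0 = 0). Computing the differences gives [4, 1, 1].
The number of blocks of size exactly k is (#blocks of size ≥ k) − (#blocks of size ≥ k + 1), so the partition is: 3 block(s) of size 1, 1 block(s) of size 3.
In nonincreasing order the block sizes are [3, 1, 1, 1].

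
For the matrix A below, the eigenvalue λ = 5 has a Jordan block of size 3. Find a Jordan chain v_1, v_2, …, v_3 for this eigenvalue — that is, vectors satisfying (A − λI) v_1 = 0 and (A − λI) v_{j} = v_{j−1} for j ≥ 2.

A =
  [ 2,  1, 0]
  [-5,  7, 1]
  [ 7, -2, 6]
A Jordan chain for λ = 5 of length 3:
v_1 = (4, 12, -4)ᵀ
v_2 = (-3, -5, 7)ᵀ
v_3 = (1, 0, 0)ᵀ

Let N = A − (5)·I. We want v_3 with N^3 v_3 = 0 but N^2 v_3 ≠ 0; then v_{j-1} := N · v_j for j = 3, …, 2.

Pick v_3 = (1, 0, 0)ᵀ.
Then v_2 = N · v_3 = (-3, -5, 7)ᵀ.
Then v_1 = N · v_2 = (4, 12, -4)ᵀ.

Sanity check: (A − (5)·I) v_1 = (0, 0, 0)ᵀ = 0. ✓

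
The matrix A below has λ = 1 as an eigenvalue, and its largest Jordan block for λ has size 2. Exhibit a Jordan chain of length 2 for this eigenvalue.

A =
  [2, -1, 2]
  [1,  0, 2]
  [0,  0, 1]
A Jordan chain for λ = 1 of length 2:
v_1 = (1, 1, 0)ᵀ
v_2 = (1, 0, 0)ᵀ

Let N = A − (1)·I. We want v_2 with N^2 v_2 = 0 but N^1 v_2 ≠ 0; then v_{j-1} := N · v_j for j = 2, …, 2.

Pick v_2 = (1, 0, 0)ᵀ.
Then v_1 = N · v_2 = (1, 1, 0)ᵀ.

Sanity check: (A − (1)·I) v_1 = (0, 0, 0)ᵀ = 0. ✓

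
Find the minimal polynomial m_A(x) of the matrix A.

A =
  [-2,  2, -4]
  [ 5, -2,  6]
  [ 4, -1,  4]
x^3

The characteristic polynomial is χ_A(x) = x^3, so the eigenvalues are known. The minimal polynomial is
  m_A(x) = Π_λ (x − λ)^{k_λ}
where k_λ is the size of the *largest* Jordan block for λ (equivalently, the smallest k with (A − λI)^k v = 0 for every generalised eigenvector v of λ).

  λ = 0: largest Jordan block has size 3, contributing (x − 0)^3

So m_A(x) = x^3 = x^3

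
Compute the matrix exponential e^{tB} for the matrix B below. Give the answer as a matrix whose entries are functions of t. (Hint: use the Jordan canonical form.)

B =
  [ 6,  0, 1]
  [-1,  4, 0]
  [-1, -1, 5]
e^{tB} =
  [t*exp(5*t) + exp(5*t), -t^2*exp(5*t)/2, t^2*exp(5*t)/2 + t*exp(5*t)]
  [-t*exp(5*t), t^2*exp(5*t)/2 - t*exp(5*t) + exp(5*t), -t^2*exp(5*t)/2]
  [-t*exp(5*t), t^2*exp(5*t)/2 - t*exp(5*t), -t^2*exp(5*t)/2 + exp(5*t)]

Strategy: write B = P · J · P⁻¹ where J is a Jordan canonical form, so e^{tB} = P · e^{tJ} · P⁻¹, and e^{tJ} can be computed block-by-block.

B has Jordan form
J =
  [5, 1, 0]
  [0, 5, 1]
  [0, 0, 5]
(up to reordering of blocks).

Per-block formulas:
  For a 3×3 Jordan block J_3(5): exp(t · J_3(5)) = e^(5t)·(I + t·N + (t^2/2)·N^2), where N is the 3×3 nilpotent shift.

After assembling e^{tJ} and conjugating by P, we get:

e^{tB} =
  [t*exp(5*t) + exp(5*t), -t^2*exp(5*t)/2, t^2*exp(5*t)/2 + t*exp(5*t)]
  [-t*exp(5*t), t^2*exp(5*t)/2 - t*exp(5*t) + exp(5*t), -t^2*exp(5*t)/2]
  [-t*exp(5*t), t^2*exp(5*t)/2 - t*exp(5*t), -t^2*exp(5*t)/2 + exp(5*t)]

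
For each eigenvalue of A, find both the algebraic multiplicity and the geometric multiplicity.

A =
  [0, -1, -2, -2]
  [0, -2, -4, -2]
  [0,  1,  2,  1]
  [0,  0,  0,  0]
λ = 0: alg = 4, geom = 2

Step 1 — factor the characteristic polynomial to read off the algebraic multiplicities:
  χ_A(x) = x^4

Step 2 — compute geometric multiplicities via the rank-nullity identity g(λ) = n − rank(A − λI):
  rank(A − (0)·I) = 2, so dim ker(A − (0)·I) = n − 2 = 2

Summary:
  λ = 0: algebraic multiplicity = 4, geometric multiplicity = 2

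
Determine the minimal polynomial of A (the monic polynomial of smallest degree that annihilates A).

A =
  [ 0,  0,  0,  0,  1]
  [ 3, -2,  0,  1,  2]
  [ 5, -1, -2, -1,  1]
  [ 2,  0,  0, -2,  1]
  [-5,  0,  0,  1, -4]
x^3 + 6*x^2 + 12*x + 8

The characteristic polynomial is χ_A(x) = (x + 2)^5, so the eigenvalues are known. The minimal polynomial is
  m_A(x) = Π_λ (x − λ)^{k_λ}
where k_λ is the size of the *largest* Jordan block for λ (equivalently, the smallest k with (A − λI)^k v = 0 for every generalised eigenvector v of λ).

  λ = -2: largest Jordan block has size 3, contributing (x + 2)^3

So m_A(x) = (x + 2)^3 = x^3 + 6*x^2 + 12*x + 8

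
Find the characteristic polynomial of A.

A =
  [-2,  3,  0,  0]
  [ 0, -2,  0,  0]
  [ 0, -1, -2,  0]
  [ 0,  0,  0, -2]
x^4 + 8*x^3 + 24*x^2 + 32*x + 16

Expanding det(x·I − A) (e.g. by cofactor expansion or by noting that A is similar to its Jordan form J, which has the same characteristic polynomial as A) gives
  χ_A(x) = x^4 + 8*x^3 + 24*x^2 + 32*x + 16
which factors as (x + 2)^4. The eigenvalues (with algebraic multiplicities) are λ = -2 with multiplicity 4.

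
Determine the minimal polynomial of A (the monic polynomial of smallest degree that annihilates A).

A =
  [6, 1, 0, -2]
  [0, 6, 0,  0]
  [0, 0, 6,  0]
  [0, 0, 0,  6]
x^2 - 12*x + 36

The characteristic polynomial is χ_A(x) = (x - 6)^4, so the eigenvalues are known. The minimal polynomial is
  m_A(x) = Π_λ (x − λ)^{k_λ}
where k_λ is the size of the *largest* Jordan block for λ (equivalently, the smallest k with (A − λI)^k v = 0 for every generalised eigenvector v of λ).

  λ = 6: largest Jordan block has size 2, contributing (x − 6)^2

So m_A(x) = (x - 6)^2 = x^2 - 12*x + 36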